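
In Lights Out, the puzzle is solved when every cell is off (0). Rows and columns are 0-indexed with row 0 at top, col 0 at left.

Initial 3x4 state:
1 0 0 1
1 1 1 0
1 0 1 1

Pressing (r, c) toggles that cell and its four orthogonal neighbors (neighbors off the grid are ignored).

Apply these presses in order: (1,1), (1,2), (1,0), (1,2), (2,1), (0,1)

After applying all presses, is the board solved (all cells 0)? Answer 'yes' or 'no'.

Answer: no

Derivation:
After press 1 at (1,1):
1 1 0 1
0 0 0 0
1 1 1 1

After press 2 at (1,2):
1 1 1 1
0 1 1 1
1 1 0 1

After press 3 at (1,0):
0 1 1 1
1 0 1 1
0 1 0 1

After press 4 at (1,2):
0 1 0 1
1 1 0 0
0 1 1 1

After press 5 at (2,1):
0 1 0 1
1 0 0 0
1 0 0 1

After press 6 at (0,1):
1 0 1 1
1 1 0 0
1 0 0 1

Lights still on: 7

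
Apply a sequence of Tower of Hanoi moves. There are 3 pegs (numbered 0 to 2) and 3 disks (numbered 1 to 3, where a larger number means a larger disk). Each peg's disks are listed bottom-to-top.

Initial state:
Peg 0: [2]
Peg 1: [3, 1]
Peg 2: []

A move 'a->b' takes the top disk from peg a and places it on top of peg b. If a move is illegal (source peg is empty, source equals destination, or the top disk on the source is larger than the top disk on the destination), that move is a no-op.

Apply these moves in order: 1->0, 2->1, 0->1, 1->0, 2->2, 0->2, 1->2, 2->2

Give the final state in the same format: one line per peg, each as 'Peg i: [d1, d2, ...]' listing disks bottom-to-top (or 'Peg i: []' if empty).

Answer: Peg 0: [2]
Peg 1: [3]
Peg 2: [1]

Derivation:
After move 1 (1->0):
Peg 0: [2, 1]
Peg 1: [3]
Peg 2: []

After move 2 (2->1):
Peg 0: [2, 1]
Peg 1: [3]
Peg 2: []

After move 3 (0->1):
Peg 0: [2]
Peg 1: [3, 1]
Peg 2: []

After move 4 (1->0):
Peg 0: [2, 1]
Peg 1: [3]
Peg 2: []

After move 5 (2->2):
Peg 0: [2, 1]
Peg 1: [3]
Peg 2: []

After move 6 (0->2):
Peg 0: [2]
Peg 1: [3]
Peg 2: [1]

After move 7 (1->2):
Peg 0: [2]
Peg 1: [3]
Peg 2: [1]

After move 8 (2->2):
Peg 0: [2]
Peg 1: [3]
Peg 2: [1]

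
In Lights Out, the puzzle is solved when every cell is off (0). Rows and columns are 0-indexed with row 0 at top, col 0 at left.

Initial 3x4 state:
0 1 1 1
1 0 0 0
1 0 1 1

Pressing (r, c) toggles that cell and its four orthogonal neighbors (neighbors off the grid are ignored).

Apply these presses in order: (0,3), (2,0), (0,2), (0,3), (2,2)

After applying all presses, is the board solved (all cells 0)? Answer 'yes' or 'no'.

After press 1 at (0,3):
0 1 0 0
1 0 0 1
1 0 1 1

After press 2 at (2,0):
0 1 0 0
0 0 0 1
0 1 1 1

After press 3 at (0,2):
0 0 1 1
0 0 1 1
0 1 1 1

After press 4 at (0,3):
0 0 0 0
0 0 1 0
0 1 1 1

After press 5 at (2,2):
0 0 0 0
0 0 0 0
0 0 0 0

Lights still on: 0

Answer: yes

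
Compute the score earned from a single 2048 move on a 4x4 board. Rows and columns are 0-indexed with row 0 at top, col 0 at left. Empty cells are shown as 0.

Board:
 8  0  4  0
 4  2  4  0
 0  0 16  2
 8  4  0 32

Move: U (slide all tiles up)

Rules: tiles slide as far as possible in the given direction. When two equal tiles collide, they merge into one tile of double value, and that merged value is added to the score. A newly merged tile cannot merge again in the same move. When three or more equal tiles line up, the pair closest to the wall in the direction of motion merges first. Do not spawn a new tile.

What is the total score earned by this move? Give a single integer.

Answer: 8

Derivation:
Slide up:
col 0: [8, 4, 0, 8] -> [8, 4, 8, 0]  score +0 (running 0)
col 1: [0, 2, 0, 4] -> [2, 4, 0, 0]  score +0 (running 0)
col 2: [4, 4, 16, 0] -> [8, 16, 0, 0]  score +8 (running 8)
col 3: [0, 0, 2, 32] -> [2, 32, 0, 0]  score +0 (running 8)
Board after move:
 8  2  8  2
 4  4 16 32
 8  0  0  0
 0  0  0  0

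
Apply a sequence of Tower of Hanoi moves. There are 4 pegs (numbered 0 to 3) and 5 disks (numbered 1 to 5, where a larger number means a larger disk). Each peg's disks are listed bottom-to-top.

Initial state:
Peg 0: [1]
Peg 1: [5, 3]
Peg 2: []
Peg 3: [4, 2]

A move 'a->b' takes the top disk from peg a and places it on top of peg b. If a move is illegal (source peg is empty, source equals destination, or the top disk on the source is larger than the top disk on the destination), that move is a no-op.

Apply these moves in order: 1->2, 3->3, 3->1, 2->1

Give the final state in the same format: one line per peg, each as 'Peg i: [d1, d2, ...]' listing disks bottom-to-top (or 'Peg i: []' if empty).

Answer: Peg 0: [1]
Peg 1: [5, 2]
Peg 2: [3]
Peg 3: [4]

Derivation:
After move 1 (1->2):
Peg 0: [1]
Peg 1: [5]
Peg 2: [3]
Peg 3: [4, 2]

After move 2 (3->3):
Peg 0: [1]
Peg 1: [5]
Peg 2: [3]
Peg 3: [4, 2]

After move 3 (3->1):
Peg 0: [1]
Peg 1: [5, 2]
Peg 2: [3]
Peg 3: [4]

After move 4 (2->1):
Peg 0: [1]
Peg 1: [5, 2]
Peg 2: [3]
Peg 3: [4]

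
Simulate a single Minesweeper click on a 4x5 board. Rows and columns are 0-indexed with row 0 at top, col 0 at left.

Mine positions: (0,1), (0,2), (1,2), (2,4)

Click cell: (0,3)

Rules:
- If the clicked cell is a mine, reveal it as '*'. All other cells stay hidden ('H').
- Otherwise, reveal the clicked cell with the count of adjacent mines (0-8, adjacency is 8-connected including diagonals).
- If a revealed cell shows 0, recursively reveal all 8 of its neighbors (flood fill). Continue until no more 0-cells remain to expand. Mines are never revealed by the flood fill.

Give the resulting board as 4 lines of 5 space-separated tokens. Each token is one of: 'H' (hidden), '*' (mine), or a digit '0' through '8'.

H H H 2 H
H H H H H
H H H H H
H H H H H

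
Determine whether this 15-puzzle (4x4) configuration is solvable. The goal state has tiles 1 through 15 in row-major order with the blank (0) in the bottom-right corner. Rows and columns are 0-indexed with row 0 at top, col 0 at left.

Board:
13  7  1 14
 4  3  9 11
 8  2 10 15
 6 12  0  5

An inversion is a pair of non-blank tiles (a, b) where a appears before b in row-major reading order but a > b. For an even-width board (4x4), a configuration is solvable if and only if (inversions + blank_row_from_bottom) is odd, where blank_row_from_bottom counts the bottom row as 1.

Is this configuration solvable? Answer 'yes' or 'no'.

Inversions: 50
Blank is in row 3 (0-indexed from top), which is row 1 counting from the bottom (bottom = 1).
50 + 1 = 51, which is odd, so the puzzle is solvable.

Answer: yes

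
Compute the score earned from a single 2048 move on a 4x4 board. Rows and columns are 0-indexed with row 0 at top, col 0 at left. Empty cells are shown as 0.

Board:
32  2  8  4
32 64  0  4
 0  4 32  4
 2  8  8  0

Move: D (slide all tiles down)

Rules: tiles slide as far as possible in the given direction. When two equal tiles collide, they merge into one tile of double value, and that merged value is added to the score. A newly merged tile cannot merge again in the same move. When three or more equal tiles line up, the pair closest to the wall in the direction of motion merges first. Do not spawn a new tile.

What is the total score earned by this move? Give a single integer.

Slide down:
col 0: [32, 32, 0, 2] -> [0, 0, 64, 2]  score +64 (running 64)
col 1: [2, 64, 4, 8] -> [2, 64, 4, 8]  score +0 (running 64)
col 2: [8, 0, 32, 8] -> [0, 8, 32, 8]  score +0 (running 64)
col 3: [4, 4, 4, 0] -> [0, 0, 4, 8]  score +8 (running 72)
Board after move:
 0  2  0  0
 0 64  8  0
64  4 32  4
 2  8  8  8

Answer: 72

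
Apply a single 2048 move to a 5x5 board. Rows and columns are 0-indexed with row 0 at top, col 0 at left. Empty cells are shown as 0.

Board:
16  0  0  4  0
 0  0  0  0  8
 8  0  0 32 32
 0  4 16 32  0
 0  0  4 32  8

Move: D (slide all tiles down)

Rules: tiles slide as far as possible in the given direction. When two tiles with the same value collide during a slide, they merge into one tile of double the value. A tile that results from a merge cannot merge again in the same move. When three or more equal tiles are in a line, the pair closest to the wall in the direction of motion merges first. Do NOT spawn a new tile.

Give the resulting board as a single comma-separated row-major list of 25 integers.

Slide down:
col 0: [16, 0, 8, 0, 0] -> [0, 0, 0, 16, 8]
col 1: [0, 0, 0, 4, 0] -> [0, 0, 0, 0, 4]
col 2: [0, 0, 0, 16, 4] -> [0, 0, 0, 16, 4]
col 3: [4, 0, 32, 32, 32] -> [0, 0, 4, 32, 64]
col 4: [0, 8, 32, 0, 8] -> [0, 0, 8, 32, 8]

Answer: 0, 0, 0, 0, 0, 0, 0, 0, 0, 0, 0, 0, 0, 4, 8, 16, 0, 16, 32, 32, 8, 4, 4, 64, 8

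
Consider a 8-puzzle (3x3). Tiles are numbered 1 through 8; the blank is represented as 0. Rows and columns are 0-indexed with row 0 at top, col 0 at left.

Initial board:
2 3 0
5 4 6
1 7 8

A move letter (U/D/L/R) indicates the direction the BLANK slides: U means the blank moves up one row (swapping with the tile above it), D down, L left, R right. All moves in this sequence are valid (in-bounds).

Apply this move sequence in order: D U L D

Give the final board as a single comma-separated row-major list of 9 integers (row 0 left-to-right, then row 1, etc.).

Answer: 2, 4, 3, 5, 0, 6, 1, 7, 8

Derivation:
After move 1 (D):
2 3 6
5 4 0
1 7 8

After move 2 (U):
2 3 0
5 4 6
1 7 8

After move 3 (L):
2 0 3
5 4 6
1 7 8

After move 4 (D):
2 4 3
5 0 6
1 7 8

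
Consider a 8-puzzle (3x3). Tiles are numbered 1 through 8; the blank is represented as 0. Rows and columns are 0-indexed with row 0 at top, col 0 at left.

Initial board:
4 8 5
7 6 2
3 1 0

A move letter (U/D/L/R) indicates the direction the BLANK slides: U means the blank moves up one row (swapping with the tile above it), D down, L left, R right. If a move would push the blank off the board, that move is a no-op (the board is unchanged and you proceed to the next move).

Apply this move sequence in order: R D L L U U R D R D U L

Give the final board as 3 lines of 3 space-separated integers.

After move 1 (R):
4 8 5
7 6 2
3 1 0

After move 2 (D):
4 8 5
7 6 2
3 1 0

After move 3 (L):
4 8 5
7 6 2
3 0 1

After move 4 (L):
4 8 5
7 6 2
0 3 1

After move 5 (U):
4 8 5
0 6 2
7 3 1

After move 6 (U):
0 8 5
4 6 2
7 3 1

After move 7 (R):
8 0 5
4 6 2
7 3 1

After move 8 (D):
8 6 5
4 0 2
7 3 1

After move 9 (R):
8 6 5
4 2 0
7 3 1

After move 10 (D):
8 6 5
4 2 1
7 3 0

After move 11 (U):
8 6 5
4 2 0
7 3 1

After move 12 (L):
8 6 5
4 0 2
7 3 1

Answer: 8 6 5
4 0 2
7 3 1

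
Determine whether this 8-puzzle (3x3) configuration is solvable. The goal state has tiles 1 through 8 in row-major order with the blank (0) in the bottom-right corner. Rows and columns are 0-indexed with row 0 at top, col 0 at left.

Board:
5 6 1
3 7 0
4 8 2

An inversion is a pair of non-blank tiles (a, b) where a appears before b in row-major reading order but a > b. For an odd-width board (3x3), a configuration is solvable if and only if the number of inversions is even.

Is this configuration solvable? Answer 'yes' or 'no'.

Answer: no

Derivation:
Inversions (pairs i<j in row-major order where tile[i] > tile[j] > 0): 13
13 is odd, so the puzzle is not solvable.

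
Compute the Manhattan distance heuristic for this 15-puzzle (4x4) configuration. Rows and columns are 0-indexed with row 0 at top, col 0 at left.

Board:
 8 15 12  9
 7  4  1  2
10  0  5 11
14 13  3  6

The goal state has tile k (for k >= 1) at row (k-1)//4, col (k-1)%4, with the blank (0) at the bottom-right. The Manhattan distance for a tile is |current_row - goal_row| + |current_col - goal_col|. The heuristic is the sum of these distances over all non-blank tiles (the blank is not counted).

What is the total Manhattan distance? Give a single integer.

Tile 8: at (0,0), goal (1,3), distance |0-1|+|0-3| = 4
Tile 15: at (0,1), goal (3,2), distance |0-3|+|1-2| = 4
Tile 12: at (0,2), goal (2,3), distance |0-2|+|2-3| = 3
Tile 9: at (0,3), goal (2,0), distance |0-2|+|3-0| = 5
Tile 7: at (1,0), goal (1,2), distance |1-1|+|0-2| = 2
Tile 4: at (1,1), goal (0,3), distance |1-0|+|1-3| = 3
Tile 1: at (1,2), goal (0,0), distance |1-0|+|2-0| = 3
Tile 2: at (1,3), goal (0,1), distance |1-0|+|3-1| = 3
Tile 10: at (2,0), goal (2,1), distance |2-2|+|0-1| = 1
Tile 5: at (2,2), goal (1,0), distance |2-1|+|2-0| = 3
Tile 11: at (2,3), goal (2,2), distance |2-2|+|3-2| = 1
Tile 14: at (3,0), goal (3,1), distance |3-3|+|0-1| = 1
Tile 13: at (3,1), goal (3,0), distance |3-3|+|1-0| = 1
Tile 3: at (3,2), goal (0,2), distance |3-0|+|2-2| = 3
Tile 6: at (3,3), goal (1,1), distance |3-1|+|3-1| = 4
Sum: 4 + 4 + 3 + 5 + 2 + 3 + 3 + 3 + 1 + 3 + 1 + 1 + 1 + 3 + 4 = 41

Answer: 41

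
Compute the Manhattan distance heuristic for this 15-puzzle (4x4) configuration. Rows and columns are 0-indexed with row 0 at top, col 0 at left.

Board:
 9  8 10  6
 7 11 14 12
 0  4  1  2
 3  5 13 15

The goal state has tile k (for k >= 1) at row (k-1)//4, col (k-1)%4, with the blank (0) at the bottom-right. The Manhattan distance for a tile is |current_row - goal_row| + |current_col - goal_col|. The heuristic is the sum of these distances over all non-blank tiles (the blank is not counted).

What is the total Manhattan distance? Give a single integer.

Tile 9: (0,0)->(2,0) = 2
Tile 8: (0,1)->(1,3) = 3
Tile 10: (0,2)->(2,1) = 3
Tile 6: (0,3)->(1,1) = 3
Tile 7: (1,0)->(1,2) = 2
Tile 11: (1,1)->(2,2) = 2
Tile 14: (1,2)->(3,1) = 3
Tile 12: (1,3)->(2,3) = 1
Tile 4: (2,1)->(0,3) = 4
Tile 1: (2,2)->(0,0) = 4
Tile 2: (2,3)->(0,1) = 4
Tile 3: (3,0)->(0,2) = 5
Tile 5: (3,1)->(1,0) = 3
Tile 13: (3,2)->(3,0) = 2
Tile 15: (3,3)->(3,2) = 1
Sum: 2 + 3 + 3 + 3 + 2 + 2 + 3 + 1 + 4 + 4 + 4 + 5 + 3 + 2 + 1 = 42

Answer: 42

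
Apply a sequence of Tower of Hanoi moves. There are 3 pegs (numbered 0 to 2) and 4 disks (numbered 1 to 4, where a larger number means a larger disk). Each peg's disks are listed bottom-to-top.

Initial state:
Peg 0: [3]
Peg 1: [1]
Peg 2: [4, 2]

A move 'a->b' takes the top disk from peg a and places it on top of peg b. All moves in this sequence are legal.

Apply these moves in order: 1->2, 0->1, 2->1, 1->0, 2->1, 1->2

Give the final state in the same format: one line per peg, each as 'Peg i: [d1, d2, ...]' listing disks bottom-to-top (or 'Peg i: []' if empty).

After move 1 (1->2):
Peg 0: [3]
Peg 1: []
Peg 2: [4, 2, 1]

After move 2 (0->1):
Peg 0: []
Peg 1: [3]
Peg 2: [4, 2, 1]

After move 3 (2->1):
Peg 0: []
Peg 1: [3, 1]
Peg 2: [4, 2]

After move 4 (1->0):
Peg 0: [1]
Peg 1: [3]
Peg 2: [4, 2]

After move 5 (2->1):
Peg 0: [1]
Peg 1: [3, 2]
Peg 2: [4]

After move 6 (1->2):
Peg 0: [1]
Peg 1: [3]
Peg 2: [4, 2]

Answer: Peg 0: [1]
Peg 1: [3]
Peg 2: [4, 2]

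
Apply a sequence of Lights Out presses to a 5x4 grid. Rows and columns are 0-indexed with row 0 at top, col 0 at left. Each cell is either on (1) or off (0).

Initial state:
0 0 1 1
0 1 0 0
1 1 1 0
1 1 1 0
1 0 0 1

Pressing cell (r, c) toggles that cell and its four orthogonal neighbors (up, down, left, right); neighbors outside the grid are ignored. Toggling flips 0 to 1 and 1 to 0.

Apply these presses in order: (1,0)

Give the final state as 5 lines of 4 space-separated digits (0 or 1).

After press 1 at (1,0):
1 0 1 1
1 0 0 0
0 1 1 0
1 1 1 0
1 0 0 1

Answer: 1 0 1 1
1 0 0 0
0 1 1 0
1 1 1 0
1 0 0 1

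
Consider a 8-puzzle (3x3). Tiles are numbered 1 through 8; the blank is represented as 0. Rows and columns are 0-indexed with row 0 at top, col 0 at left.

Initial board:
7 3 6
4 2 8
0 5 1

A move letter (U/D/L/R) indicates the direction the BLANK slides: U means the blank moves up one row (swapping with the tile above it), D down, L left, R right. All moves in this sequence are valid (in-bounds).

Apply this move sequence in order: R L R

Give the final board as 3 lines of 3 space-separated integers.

Answer: 7 3 6
4 2 8
5 0 1

Derivation:
After move 1 (R):
7 3 6
4 2 8
5 0 1

After move 2 (L):
7 3 6
4 2 8
0 5 1

After move 3 (R):
7 3 6
4 2 8
5 0 1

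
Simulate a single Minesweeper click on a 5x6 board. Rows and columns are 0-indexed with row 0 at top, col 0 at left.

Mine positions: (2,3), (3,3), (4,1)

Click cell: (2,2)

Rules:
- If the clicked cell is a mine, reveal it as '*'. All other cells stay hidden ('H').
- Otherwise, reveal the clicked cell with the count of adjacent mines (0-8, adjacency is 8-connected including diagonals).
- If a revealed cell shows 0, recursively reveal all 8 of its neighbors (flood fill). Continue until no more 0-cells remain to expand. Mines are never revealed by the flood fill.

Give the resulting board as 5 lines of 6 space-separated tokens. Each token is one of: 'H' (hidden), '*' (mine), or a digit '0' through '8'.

H H H H H H
H H H H H H
H H 2 H H H
H H H H H H
H H H H H H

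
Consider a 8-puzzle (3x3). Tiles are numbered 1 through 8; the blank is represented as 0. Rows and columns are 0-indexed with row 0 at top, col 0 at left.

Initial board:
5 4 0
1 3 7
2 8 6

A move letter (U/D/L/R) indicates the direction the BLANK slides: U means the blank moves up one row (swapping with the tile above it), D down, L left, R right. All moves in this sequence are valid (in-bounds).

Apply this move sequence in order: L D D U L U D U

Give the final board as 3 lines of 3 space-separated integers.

After move 1 (L):
5 0 4
1 3 7
2 8 6

After move 2 (D):
5 3 4
1 0 7
2 8 6

After move 3 (D):
5 3 4
1 8 7
2 0 6

After move 4 (U):
5 3 4
1 0 7
2 8 6

After move 5 (L):
5 3 4
0 1 7
2 8 6

After move 6 (U):
0 3 4
5 1 7
2 8 6

After move 7 (D):
5 3 4
0 1 7
2 8 6

After move 8 (U):
0 3 4
5 1 7
2 8 6

Answer: 0 3 4
5 1 7
2 8 6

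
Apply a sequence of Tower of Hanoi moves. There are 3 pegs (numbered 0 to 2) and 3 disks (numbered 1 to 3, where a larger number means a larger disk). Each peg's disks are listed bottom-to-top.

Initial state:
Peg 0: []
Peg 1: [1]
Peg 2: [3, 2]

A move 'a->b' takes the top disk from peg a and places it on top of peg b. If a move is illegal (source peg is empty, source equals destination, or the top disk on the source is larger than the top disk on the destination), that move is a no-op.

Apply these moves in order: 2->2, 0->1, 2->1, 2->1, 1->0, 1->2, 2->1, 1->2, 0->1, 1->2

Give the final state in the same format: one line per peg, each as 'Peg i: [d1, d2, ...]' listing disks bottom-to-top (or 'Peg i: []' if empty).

After move 1 (2->2):
Peg 0: []
Peg 1: [1]
Peg 2: [3, 2]

After move 2 (0->1):
Peg 0: []
Peg 1: [1]
Peg 2: [3, 2]

After move 3 (2->1):
Peg 0: []
Peg 1: [1]
Peg 2: [3, 2]

After move 4 (2->1):
Peg 0: []
Peg 1: [1]
Peg 2: [3, 2]

After move 5 (1->0):
Peg 0: [1]
Peg 1: []
Peg 2: [3, 2]

After move 6 (1->2):
Peg 0: [1]
Peg 1: []
Peg 2: [3, 2]

After move 7 (2->1):
Peg 0: [1]
Peg 1: [2]
Peg 2: [3]

After move 8 (1->2):
Peg 0: [1]
Peg 1: []
Peg 2: [3, 2]

After move 9 (0->1):
Peg 0: []
Peg 1: [1]
Peg 2: [3, 2]

After move 10 (1->2):
Peg 0: []
Peg 1: []
Peg 2: [3, 2, 1]

Answer: Peg 0: []
Peg 1: []
Peg 2: [3, 2, 1]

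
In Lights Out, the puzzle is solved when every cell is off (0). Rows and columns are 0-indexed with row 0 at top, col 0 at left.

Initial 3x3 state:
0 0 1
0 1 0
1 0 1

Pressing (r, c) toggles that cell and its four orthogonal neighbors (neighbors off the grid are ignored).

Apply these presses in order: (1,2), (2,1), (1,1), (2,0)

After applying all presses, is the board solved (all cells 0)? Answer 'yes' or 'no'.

Answer: no

Derivation:
After press 1 at (1,2):
0 0 0
0 0 1
1 0 0

After press 2 at (2,1):
0 0 0
0 1 1
0 1 1

After press 3 at (1,1):
0 1 0
1 0 0
0 0 1

After press 4 at (2,0):
0 1 0
0 0 0
1 1 1

Lights still on: 4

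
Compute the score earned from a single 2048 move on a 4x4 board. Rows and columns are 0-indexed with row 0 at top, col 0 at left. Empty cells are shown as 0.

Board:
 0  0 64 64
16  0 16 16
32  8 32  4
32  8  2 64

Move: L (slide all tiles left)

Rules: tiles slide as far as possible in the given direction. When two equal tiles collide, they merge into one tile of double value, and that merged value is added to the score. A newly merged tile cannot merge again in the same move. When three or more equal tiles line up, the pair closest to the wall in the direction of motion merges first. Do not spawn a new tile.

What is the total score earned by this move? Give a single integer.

Answer: 160

Derivation:
Slide left:
row 0: [0, 0, 64, 64] -> [128, 0, 0, 0]  score +128 (running 128)
row 1: [16, 0, 16, 16] -> [32, 16, 0, 0]  score +32 (running 160)
row 2: [32, 8, 32, 4] -> [32, 8, 32, 4]  score +0 (running 160)
row 3: [32, 8, 2, 64] -> [32, 8, 2, 64]  score +0 (running 160)
Board after move:
128   0   0   0
 32  16   0   0
 32   8  32   4
 32   8   2  64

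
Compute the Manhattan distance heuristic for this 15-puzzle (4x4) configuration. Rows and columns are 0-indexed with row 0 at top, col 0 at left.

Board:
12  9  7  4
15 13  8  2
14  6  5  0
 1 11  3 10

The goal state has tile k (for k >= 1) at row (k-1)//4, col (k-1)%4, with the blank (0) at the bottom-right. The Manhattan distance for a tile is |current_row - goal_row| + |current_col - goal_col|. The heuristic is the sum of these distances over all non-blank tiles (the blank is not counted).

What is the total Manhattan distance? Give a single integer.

Answer: 37

Derivation:
Tile 12: at (0,0), goal (2,3), distance |0-2|+|0-3| = 5
Tile 9: at (0,1), goal (2,0), distance |0-2|+|1-0| = 3
Tile 7: at (0,2), goal (1,2), distance |0-1|+|2-2| = 1
Tile 4: at (0,3), goal (0,3), distance |0-0|+|3-3| = 0
Tile 15: at (1,0), goal (3,2), distance |1-3|+|0-2| = 4
Tile 13: at (1,1), goal (3,0), distance |1-3|+|1-0| = 3
Tile 8: at (1,2), goal (1,3), distance |1-1|+|2-3| = 1
Tile 2: at (1,3), goal (0,1), distance |1-0|+|3-1| = 3
Tile 14: at (2,0), goal (3,1), distance |2-3|+|0-1| = 2
Tile 6: at (2,1), goal (1,1), distance |2-1|+|1-1| = 1
Tile 5: at (2,2), goal (1,0), distance |2-1|+|2-0| = 3
Tile 1: at (3,0), goal (0,0), distance |3-0|+|0-0| = 3
Tile 11: at (3,1), goal (2,2), distance |3-2|+|1-2| = 2
Tile 3: at (3,2), goal (0,2), distance |3-0|+|2-2| = 3
Tile 10: at (3,3), goal (2,1), distance |3-2|+|3-1| = 3
Sum: 5 + 3 + 1 + 0 + 4 + 3 + 1 + 3 + 2 + 1 + 3 + 3 + 2 + 3 + 3 = 37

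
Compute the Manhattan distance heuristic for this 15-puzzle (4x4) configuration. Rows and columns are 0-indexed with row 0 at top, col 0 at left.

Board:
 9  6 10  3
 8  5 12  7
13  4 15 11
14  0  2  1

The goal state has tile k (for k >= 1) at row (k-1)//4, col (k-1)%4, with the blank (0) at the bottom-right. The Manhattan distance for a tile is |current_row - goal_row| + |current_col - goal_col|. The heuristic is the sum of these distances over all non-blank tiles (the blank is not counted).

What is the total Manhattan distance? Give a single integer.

Answer: 32

Derivation:
Tile 9: (0,0)->(2,0) = 2
Tile 6: (0,1)->(1,1) = 1
Tile 10: (0,2)->(2,1) = 3
Tile 3: (0,3)->(0,2) = 1
Tile 8: (1,0)->(1,3) = 3
Tile 5: (1,1)->(1,0) = 1
Tile 12: (1,2)->(2,3) = 2
Tile 7: (1,3)->(1,2) = 1
Tile 13: (2,0)->(3,0) = 1
Tile 4: (2,1)->(0,3) = 4
Tile 15: (2,2)->(3,2) = 1
Tile 11: (2,3)->(2,2) = 1
Tile 14: (3,0)->(3,1) = 1
Tile 2: (3,2)->(0,1) = 4
Tile 1: (3,3)->(0,0) = 6
Sum: 2 + 1 + 3 + 1 + 3 + 1 + 2 + 1 + 1 + 4 + 1 + 1 + 1 + 4 + 6 = 32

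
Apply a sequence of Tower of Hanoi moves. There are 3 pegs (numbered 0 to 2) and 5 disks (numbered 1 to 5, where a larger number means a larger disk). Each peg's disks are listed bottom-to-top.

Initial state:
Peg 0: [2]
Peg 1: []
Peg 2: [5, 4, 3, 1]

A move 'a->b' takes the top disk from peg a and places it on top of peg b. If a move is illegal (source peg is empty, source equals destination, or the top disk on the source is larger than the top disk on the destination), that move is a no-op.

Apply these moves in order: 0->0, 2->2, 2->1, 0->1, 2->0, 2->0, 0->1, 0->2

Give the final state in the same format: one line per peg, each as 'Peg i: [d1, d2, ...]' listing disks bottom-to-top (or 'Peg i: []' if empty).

Answer: Peg 0: []
Peg 1: [1]
Peg 2: [5, 4, 3, 2]

Derivation:
After move 1 (0->0):
Peg 0: [2]
Peg 1: []
Peg 2: [5, 4, 3, 1]

After move 2 (2->2):
Peg 0: [2]
Peg 1: []
Peg 2: [5, 4, 3, 1]

After move 3 (2->1):
Peg 0: [2]
Peg 1: [1]
Peg 2: [5, 4, 3]

After move 4 (0->1):
Peg 0: [2]
Peg 1: [1]
Peg 2: [5, 4, 3]

After move 5 (2->0):
Peg 0: [2]
Peg 1: [1]
Peg 2: [5, 4, 3]

After move 6 (2->0):
Peg 0: [2]
Peg 1: [1]
Peg 2: [5, 4, 3]

After move 7 (0->1):
Peg 0: [2]
Peg 1: [1]
Peg 2: [5, 4, 3]

After move 8 (0->2):
Peg 0: []
Peg 1: [1]
Peg 2: [5, 4, 3, 2]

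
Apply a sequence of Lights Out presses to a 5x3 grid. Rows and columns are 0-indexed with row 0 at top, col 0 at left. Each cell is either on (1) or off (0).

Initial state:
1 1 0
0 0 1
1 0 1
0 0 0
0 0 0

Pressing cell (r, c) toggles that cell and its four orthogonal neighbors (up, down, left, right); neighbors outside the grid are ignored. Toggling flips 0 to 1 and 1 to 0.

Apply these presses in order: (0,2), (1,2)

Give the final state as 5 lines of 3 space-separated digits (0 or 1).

After press 1 at (0,2):
1 0 1
0 0 0
1 0 1
0 0 0
0 0 0

After press 2 at (1,2):
1 0 0
0 1 1
1 0 0
0 0 0
0 0 0

Answer: 1 0 0
0 1 1
1 0 0
0 0 0
0 0 0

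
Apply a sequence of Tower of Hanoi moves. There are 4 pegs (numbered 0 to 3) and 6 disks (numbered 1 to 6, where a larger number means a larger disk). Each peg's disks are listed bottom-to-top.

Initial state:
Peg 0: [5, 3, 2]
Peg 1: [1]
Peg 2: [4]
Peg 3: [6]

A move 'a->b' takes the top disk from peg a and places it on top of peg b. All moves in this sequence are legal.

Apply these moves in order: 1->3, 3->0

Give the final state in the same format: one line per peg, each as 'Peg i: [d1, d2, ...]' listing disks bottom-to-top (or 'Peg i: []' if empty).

Answer: Peg 0: [5, 3, 2, 1]
Peg 1: []
Peg 2: [4]
Peg 3: [6]

Derivation:
After move 1 (1->3):
Peg 0: [5, 3, 2]
Peg 1: []
Peg 2: [4]
Peg 3: [6, 1]

After move 2 (3->0):
Peg 0: [5, 3, 2, 1]
Peg 1: []
Peg 2: [4]
Peg 3: [6]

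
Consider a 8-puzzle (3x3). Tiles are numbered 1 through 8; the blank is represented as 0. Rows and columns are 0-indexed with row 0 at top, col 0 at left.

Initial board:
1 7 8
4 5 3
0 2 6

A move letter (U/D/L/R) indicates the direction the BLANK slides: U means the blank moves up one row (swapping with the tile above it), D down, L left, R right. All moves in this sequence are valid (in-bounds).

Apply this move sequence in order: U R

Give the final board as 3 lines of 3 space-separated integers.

After move 1 (U):
1 7 8
0 5 3
4 2 6

After move 2 (R):
1 7 8
5 0 3
4 2 6

Answer: 1 7 8
5 0 3
4 2 6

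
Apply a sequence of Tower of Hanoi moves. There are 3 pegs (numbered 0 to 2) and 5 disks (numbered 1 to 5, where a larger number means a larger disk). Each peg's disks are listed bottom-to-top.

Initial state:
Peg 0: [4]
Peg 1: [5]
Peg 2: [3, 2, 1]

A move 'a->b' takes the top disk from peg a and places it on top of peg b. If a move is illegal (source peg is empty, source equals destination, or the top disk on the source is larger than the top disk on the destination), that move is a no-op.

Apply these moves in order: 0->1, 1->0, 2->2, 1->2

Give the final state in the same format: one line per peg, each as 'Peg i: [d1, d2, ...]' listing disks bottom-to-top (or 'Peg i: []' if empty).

After move 1 (0->1):
Peg 0: []
Peg 1: [5, 4]
Peg 2: [3, 2, 1]

After move 2 (1->0):
Peg 0: [4]
Peg 1: [5]
Peg 2: [3, 2, 1]

After move 3 (2->2):
Peg 0: [4]
Peg 1: [5]
Peg 2: [3, 2, 1]

After move 4 (1->2):
Peg 0: [4]
Peg 1: [5]
Peg 2: [3, 2, 1]

Answer: Peg 0: [4]
Peg 1: [5]
Peg 2: [3, 2, 1]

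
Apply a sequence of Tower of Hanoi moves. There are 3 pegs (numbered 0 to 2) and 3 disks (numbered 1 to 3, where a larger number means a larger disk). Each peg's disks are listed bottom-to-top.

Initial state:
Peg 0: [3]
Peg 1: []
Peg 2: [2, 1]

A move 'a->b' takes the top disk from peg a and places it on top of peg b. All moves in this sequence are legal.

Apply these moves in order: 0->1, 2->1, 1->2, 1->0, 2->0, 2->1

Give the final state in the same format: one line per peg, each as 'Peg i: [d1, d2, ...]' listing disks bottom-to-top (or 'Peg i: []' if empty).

Answer: Peg 0: [3, 1]
Peg 1: [2]
Peg 2: []

Derivation:
After move 1 (0->1):
Peg 0: []
Peg 1: [3]
Peg 2: [2, 1]

After move 2 (2->1):
Peg 0: []
Peg 1: [3, 1]
Peg 2: [2]

After move 3 (1->2):
Peg 0: []
Peg 1: [3]
Peg 2: [2, 1]

After move 4 (1->0):
Peg 0: [3]
Peg 1: []
Peg 2: [2, 1]

After move 5 (2->0):
Peg 0: [3, 1]
Peg 1: []
Peg 2: [2]

After move 6 (2->1):
Peg 0: [3, 1]
Peg 1: [2]
Peg 2: []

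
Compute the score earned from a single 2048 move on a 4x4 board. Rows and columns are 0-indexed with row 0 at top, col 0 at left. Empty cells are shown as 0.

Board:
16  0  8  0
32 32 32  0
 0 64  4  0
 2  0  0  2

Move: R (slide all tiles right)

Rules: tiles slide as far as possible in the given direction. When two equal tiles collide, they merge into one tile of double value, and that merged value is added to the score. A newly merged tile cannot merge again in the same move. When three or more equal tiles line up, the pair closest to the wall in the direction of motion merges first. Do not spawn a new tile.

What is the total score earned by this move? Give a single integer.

Slide right:
row 0: [16, 0, 8, 0] -> [0, 0, 16, 8]  score +0 (running 0)
row 1: [32, 32, 32, 0] -> [0, 0, 32, 64]  score +64 (running 64)
row 2: [0, 64, 4, 0] -> [0, 0, 64, 4]  score +0 (running 64)
row 3: [2, 0, 0, 2] -> [0, 0, 0, 4]  score +4 (running 68)
Board after move:
 0  0 16  8
 0  0 32 64
 0  0 64  4
 0  0  0  4

Answer: 68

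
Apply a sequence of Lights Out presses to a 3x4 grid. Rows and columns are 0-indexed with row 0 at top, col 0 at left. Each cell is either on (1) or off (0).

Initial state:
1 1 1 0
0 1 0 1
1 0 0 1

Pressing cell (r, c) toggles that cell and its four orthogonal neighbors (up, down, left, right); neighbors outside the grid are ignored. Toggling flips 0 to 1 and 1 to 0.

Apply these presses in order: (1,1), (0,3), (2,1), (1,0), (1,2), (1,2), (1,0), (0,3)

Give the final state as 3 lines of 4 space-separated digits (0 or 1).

Answer: 1 0 1 0
1 1 1 1
0 0 1 1

Derivation:
After press 1 at (1,1):
1 0 1 0
1 0 1 1
1 1 0 1

After press 2 at (0,3):
1 0 0 1
1 0 1 0
1 1 0 1

After press 3 at (2,1):
1 0 0 1
1 1 1 0
0 0 1 1

After press 4 at (1,0):
0 0 0 1
0 0 1 0
1 0 1 1

After press 5 at (1,2):
0 0 1 1
0 1 0 1
1 0 0 1

After press 6 at (1,2):
0 0 0 1
0 0 1 0
1 0 1 1

After press 7 at (1,0):
1 0 0 1
1 1 1 0
0 0 1 1

After press 8 at (0,3):
1 0 1 0
1 1 1 1
0 0 1 1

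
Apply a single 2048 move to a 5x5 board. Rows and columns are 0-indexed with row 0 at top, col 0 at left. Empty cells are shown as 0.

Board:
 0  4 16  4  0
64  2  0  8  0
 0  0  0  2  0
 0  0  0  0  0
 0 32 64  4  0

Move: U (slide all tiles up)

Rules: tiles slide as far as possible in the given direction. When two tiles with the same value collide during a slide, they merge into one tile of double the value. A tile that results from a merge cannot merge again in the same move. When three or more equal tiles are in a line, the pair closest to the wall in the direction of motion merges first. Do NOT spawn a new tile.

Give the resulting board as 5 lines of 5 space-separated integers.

Slide up:
col 0: [0, 64, 0, 0, 0] -> [64, 0, 0, 0, 0]
col 1: [4, 2, 0, 0, 32] -> [4, 2, 32, 0, 0]
col 2: [16, 0, 0, 0, 64] -> [16, 64, 0, 0, 0]
col 3: [4, 8, 2, 0, 4] -> [4, 8, 2, 4, 0]
col 4: [0, 0, 0, 0, 0] -> [0, 0, 0, 0, 0]

Answer: 64  4 16  4  0
 0  2 64  8  0
 0 32  0  2  0
 0  0  0  4  0
 0  0  0  0  0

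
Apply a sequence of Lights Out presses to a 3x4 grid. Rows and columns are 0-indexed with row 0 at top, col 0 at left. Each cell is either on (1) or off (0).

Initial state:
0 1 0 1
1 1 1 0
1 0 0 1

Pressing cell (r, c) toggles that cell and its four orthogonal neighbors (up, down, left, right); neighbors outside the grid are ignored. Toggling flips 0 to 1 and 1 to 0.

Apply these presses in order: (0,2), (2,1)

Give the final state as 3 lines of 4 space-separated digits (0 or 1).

After press 1 at (0,2):
0 0 1 0
1 1 0 0
1 0 0 1

After press 2 at (2,1):
0 0 1 0
1 0 0 0
0 1 1 1

Answer: 0 0 1 0
1 0 0 0
0 1 1 1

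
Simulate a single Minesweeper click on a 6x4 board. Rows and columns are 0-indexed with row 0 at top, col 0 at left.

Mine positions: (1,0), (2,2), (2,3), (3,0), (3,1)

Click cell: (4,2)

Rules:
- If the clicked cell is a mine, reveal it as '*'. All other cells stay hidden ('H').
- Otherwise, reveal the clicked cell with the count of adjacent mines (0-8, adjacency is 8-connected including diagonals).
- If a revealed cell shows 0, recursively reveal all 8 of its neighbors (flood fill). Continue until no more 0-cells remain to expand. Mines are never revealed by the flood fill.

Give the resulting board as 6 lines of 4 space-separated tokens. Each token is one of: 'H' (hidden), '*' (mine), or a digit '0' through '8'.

H H H H
H H H H
H H H H
H H H H
H H 1 H
H H H H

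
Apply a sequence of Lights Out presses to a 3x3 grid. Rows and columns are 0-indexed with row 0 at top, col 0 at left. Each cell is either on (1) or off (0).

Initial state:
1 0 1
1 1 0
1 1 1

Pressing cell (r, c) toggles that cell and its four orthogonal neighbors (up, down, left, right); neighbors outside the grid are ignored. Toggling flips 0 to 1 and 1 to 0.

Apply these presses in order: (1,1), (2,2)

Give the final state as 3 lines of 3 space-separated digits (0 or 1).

After press 1 at (1,1):
1 1 1
0 0 1
1 0 1

After press 2 at (2,2):
1 1 1
0 0 0
1 1 0

Answer: 1 1 1
0 0 0
1 1 0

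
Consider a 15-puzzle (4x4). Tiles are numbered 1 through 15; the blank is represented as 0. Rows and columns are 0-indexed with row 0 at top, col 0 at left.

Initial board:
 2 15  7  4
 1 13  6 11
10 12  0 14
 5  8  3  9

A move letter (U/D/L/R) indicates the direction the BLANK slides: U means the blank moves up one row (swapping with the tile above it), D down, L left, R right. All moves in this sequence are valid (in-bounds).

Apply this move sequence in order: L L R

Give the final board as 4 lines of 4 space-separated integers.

After move 1 (L):
 2 15  7  4
 1 13  6 11
10  0 12 14
 5  8  3  9

After move 2 (L):
 2 15  7  4
 1 13  6 11
 0 10 12 14
 5  8  3  9

After move 3 (R):
 2 15  7  4
 1 13  6 11
10  0 12 14
 5  8  3  9

Answer:  2 15  7  4
 1 13  6 11
10  0 12 14
 5  8  3  9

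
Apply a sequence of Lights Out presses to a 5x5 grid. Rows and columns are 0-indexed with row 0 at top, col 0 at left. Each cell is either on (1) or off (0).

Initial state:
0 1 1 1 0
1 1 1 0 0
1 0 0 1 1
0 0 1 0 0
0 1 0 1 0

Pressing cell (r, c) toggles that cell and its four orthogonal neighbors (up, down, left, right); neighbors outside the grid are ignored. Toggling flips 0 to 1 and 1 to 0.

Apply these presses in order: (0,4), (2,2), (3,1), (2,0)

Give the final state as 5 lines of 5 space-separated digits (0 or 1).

Answer: 0 1 1 0 1
0 1 0 0 1
0 1 1 0 1
0 1 1 0 0
0 0 0 1 0

Derivation:
After press 1 at (0,4):
0 1 1 0 1
1 1 1 0 1
1 0 0 1 1
0 0 1 0 0
0 1 0 1 0

After press 2 at (2,2):
0 1 1 0 1
1 1 0 0 1
1 1 1 0 1
0 0 0 0 0
0 1 0 1 0

After press 3 at (3,1):
0 1 1 0 1
1 1 0 0 1
1 0 1 0 1
1 1 1 0 0
0 0 0 1 0

After press 4 at (2,0):
0 1 1 0 1
0 1 0 0 1
0 1 1 0 1
0 1 1 0 0
0 0 0 1 0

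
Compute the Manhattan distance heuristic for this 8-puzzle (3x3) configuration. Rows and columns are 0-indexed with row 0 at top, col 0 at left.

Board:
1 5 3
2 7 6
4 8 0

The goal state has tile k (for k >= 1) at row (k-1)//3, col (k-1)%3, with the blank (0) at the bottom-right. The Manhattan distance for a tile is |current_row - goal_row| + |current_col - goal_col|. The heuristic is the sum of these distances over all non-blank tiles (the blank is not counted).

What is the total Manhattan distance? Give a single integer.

Answer: 6

Derivation:
Tile 1: at (0,0), goal (0,0), distance |0-0|+|0-0| = 0
Tile 5: at (0,1), goal (1,1), distance |0-1|+|1-1| = 1
Tile 3: at (0,2), goal (0,2), distance |0-0|+|2-2| = 0
Tile 2: at (1,0), goal (0,1), distance |1-0|+|0-1| = 2
Tile 7: at (1,1), goal (2,0), distance |1-2|+|1-0| = 2
Tile 6: at (1,2), goal (1,2), distance |1-1|+|2-2| = 0
Tile 4: at (2,0), goal (1,0), distance |2-1|+|0-0| = 1
Tile 8: at (2,1), goal (2,1), distance |2-2|+|1-1| = 0
Sum: 0 + 1 + 0 + 2 + 2 + 0 + 1 + 0 = 6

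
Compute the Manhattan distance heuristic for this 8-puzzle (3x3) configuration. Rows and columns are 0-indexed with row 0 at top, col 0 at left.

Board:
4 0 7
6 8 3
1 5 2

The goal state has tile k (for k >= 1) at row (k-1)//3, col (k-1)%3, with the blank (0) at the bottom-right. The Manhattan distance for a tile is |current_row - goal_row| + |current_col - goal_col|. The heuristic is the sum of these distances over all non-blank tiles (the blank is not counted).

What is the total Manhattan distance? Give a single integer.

Tile 4: (0,0)->(1,0) = 1
Tile 7: (0,2)->(2,0) = 4
Tile 6: (1,0)->(1,2) = 2
Tile 8: (1,1)->(2,1) = 1
Tile 3: (1,2)->(0,2) = 1
Tile 1: (2,0)->(0,0) = 2
Tile 5: (2,1)->(1,1) = 1
Tile 2: (2,2)->(0,1) = 3
Sum: 1 + 4 + 2 + 1 + 1 + 2 + 1 + 3 = 15

Answer: 15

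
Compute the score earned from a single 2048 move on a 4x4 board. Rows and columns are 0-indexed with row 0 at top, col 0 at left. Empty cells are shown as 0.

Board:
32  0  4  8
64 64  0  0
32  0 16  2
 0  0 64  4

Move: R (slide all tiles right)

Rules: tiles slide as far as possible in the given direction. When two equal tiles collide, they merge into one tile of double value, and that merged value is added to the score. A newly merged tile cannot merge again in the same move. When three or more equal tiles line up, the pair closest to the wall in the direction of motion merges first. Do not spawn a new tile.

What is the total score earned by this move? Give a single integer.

Answer: 128

Derivation:
Slide right:
row 0: [32, 0, 4, 8] -> [0, 32, 4, 8]  score +0 (running 0)
row 1: [64, 64, 0, 0] -> [0, 0, 0, 128]  score +128 (running 128)
row 2: [32, 0, 16, 2] -> [0, 32, 16, 2]  score +0 (running 128)
row 3: [0, 0, 64, 4] -> [0, 0, 64, 4]  score +0 (running 128)
Board after move:
  0  32   4   8
  0   0   0 128
  0  32  16   2
  0   0  64   4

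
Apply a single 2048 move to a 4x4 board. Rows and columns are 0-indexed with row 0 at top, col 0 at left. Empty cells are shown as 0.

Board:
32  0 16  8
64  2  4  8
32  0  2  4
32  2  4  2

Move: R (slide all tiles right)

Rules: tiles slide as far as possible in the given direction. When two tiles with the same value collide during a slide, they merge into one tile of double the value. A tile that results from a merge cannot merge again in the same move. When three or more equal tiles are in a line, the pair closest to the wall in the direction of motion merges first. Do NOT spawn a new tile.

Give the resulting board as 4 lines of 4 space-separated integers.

Slide right:
row 0: [32, 0, 16, 8] -> [0, 32, 16, 8]
row 1: [64, 2, 4, 8] -> [64, 2, 4, 8]
row 2: [32, 0, 2, 4] -> [0, 32, 2, 4]
row 3: [32, 2, 4, 2] -> [32, 2, 4, 2]

Answer:  0 32 16  8
64  2  4  8
 0 32  2  4
32  2  4  2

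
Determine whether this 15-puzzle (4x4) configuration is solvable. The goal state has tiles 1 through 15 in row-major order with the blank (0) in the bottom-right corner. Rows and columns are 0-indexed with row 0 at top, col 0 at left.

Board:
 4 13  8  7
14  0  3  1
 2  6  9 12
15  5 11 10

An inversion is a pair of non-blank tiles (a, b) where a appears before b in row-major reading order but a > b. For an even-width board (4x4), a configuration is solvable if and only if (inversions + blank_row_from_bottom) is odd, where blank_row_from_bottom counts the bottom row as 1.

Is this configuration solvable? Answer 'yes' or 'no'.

Answer: no

Derivation:
Inversions: 45
Blank is in row 1 (0-indexed from top), which is row 3 counting from the bottom (bottom = 1).
45 + 3 = 48, which is even, so the puzzle is not solvable.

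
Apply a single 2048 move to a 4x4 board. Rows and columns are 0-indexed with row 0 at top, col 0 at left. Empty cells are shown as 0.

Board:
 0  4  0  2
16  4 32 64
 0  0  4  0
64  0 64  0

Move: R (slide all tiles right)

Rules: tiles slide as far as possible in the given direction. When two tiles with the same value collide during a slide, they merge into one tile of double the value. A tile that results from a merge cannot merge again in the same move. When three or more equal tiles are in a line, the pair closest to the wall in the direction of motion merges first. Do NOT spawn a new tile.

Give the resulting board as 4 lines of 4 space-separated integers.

Slide right:
row 0: [0, 4, 0, 2] -> [0, 0, 4, 2]
row 1: [16, 4, 32, 64] -> [16, 4, 32, 64]
row 2: [0, 0, 4, 0] -> [0, 0, 0, 4]
row 3: [64, 0, 64, 0] -> [0, 0, 0, 128]

Answer:   0   0   4   2
 16   4  32  64
  0   0   0   4
  0   0   0 128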